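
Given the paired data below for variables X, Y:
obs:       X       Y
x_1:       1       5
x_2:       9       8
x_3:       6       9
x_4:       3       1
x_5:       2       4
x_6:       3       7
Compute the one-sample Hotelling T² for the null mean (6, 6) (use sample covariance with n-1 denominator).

Step 1 — sample mean vector:
  mean(X) = (1 + 9 + 6 + 3 + 2 + 3) / 6 = 24/6 = 4
  mean(Y) = (5 + 8 + 9 + 1 + 4 + 7) / 6 = 34/6 = 5.6667
  x̄ = (4, 5.6667),  deviation x̄ - mu_0 = (4, 5.6667) - (6, 6) = (-2, -0.3333).

Step 2 — sample covariance matrix, S[i,j] = (1/(n-1)) · Σ_k (x_{k,i} - mean_i) · (x_{k,j} - mean_j), divisor n-1 = 5:
  S[X,X] = ((-3)·(-3) + (5)·(5) + (2)·(2) + (-1)·(-1) + (-2)·(-2) + (-1)·(-1)) / 5 = 44/5 = 8.8
  S[X,Y] = ((-3)·(-0.6667) + (5)·(2.3333) + (2)·(3.3333) + (-1)·(-4.6667) + (-2)·(-1.6667) + (-1)·(1.3333)) / 5 = 27/5 = 5.4
  S[Y,Y] = ((-0.6667)·(-0.6667) + (2.3333)·(2.3333) + (3.3333)·(3.3333) + (-4.6667)·(-4.6667) + (-1.6667)·(-1.6667) + (1.3333)·(1.3333)) / 5 = 43.3333/5 = 8.6667
  S = [[8.8, 5.4],
 [5.4, 8.6667]].

Step 3 — invert S. det(S) = 8.8·8.6667 - (5.4)² = 47.1067.
  S^{-1} = (1/det) · [[d, -b], [-b, a]] = [[0.184, -0.1146],
 [-0.1146, 0.1868]].

Step 4 — quadratic form (x̄ - mu_0)^T · S^{-1} · (x̄ - mu_0):
  S^{-1} · (x̄ - mu_0) = (-0.3297, 0.167),
  (x̄ - mu_0)^T · [...] = (-2)·(-0.3297) + (-0.3333)·(0.167) = 0.6038.

Step 5 — scale by n: T² = 6 · 0.6038 = 3.623.

T² ≈ 3.623


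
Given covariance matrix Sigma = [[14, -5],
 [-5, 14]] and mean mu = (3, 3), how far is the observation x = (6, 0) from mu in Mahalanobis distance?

Step 1 — centre the observation: (x - mu) = (3, -3).

Step 2 — invert Sigma. det(Sigma) = 14·14 - (-5)² = 171.
  Sigma^{-1} = (1/det) · [[d, -b], [-b, a]] = [[0.0819, 0.0292],
 [0.0292, 0.0819]].

Step 3 — form the quadratic (x - mu)^T · Sigma^{-1} · (x - mu):
  Sigma^{-1} · (x - mu) = (0.1579, -0.1579).
  (x - mu)^T · [Sigma^{-1} · (x - mu)] = (3)·(0.1579) + (-3)·(-0.1579) = 0.9474.

Step 4 — take square root: d = √(0.9474) ≈ 0.9733.

d(x, mu) = √(0.9474) ≈ 0.9733


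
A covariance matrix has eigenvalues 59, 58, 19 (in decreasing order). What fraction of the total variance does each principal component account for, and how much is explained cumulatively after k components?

Step 1 — total variance = trace(Sigma) = Σ λ_i = 59 + 58 + 19 = 136.

Step 2 — fraction explained by component i = λ_i / Σ λ:
  PC1: 59/136 = 0.4338
  PC2: 58/136 = 0.4265
  PC3: 19/136 = 0.1397

Step 3 — cumulative fraction after k components = (λ_1 + ... + λ_k) / Σ λ:
  k = 1: 59/136 = 0.4338
  k = 2: (59 + 58)/136 = 117/136 = 0.8603
  k = 3: (59 + 58 + 19)/136 = 136/136 = 1

Summary (fraction, with percent):

explained: PC1 0.4338 (43.38%), PC2 0.4265 (42.65%), PC3 0.1397 (13.97%);  cumulative: 0.4338, 0.8603, 1


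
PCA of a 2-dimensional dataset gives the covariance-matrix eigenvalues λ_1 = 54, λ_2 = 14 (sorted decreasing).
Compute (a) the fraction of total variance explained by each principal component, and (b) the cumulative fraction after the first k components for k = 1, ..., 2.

Step 1 — total variance = trace(Sigma) = Σ λ_i = 54 + 14 = 68.

Step 2 — fraction explained by component i = λ_i / Σ λ:
  PC1: 54/68 = 0.7941
  PC2: 14/68 = 0.2059

Step 3 — cumulative fraction after k components = (λ_1 + ... + λ_k) / Σ λ:
  k = 1: 54/68 = 0.7941
  k = 2: (54 + 14)/68 = 68/68 = 1

Summary (fraction, with percent):

explained: PC1 0.7941 (79.41%), PC2 0.2059 (20.59%);  cumulative: 0.7941, 1


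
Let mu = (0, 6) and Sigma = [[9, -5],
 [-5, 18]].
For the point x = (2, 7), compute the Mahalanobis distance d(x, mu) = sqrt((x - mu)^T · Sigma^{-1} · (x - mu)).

Step 1 — centre the observation: (x - mu) = (2, 1).

Step 2 — invert Sigma. det(Sigma) = 9·18 - (-5)² = 137.
  Sigma^{-1} = (1/det) · [[d, -b], [-b, a]] = [[0.1314, 0.0365],
 [0.0365, 0.0657]].

Step 3 — form the quadratic (x - mu)^T · Sigma^{-1} · (x - mu):
  Sigma^{-1} · (x - mu) = (0.2993, 0.1387).
  (x - mu)^T · [Sigma^{-1} · (x - mu)] = (2)·(0.2993) + (1)·(0.1387) = 0.7372.

Step 4 — take square root: d = √(0.7372) ≈ 0.8586.

d(x, mu) = √(0.7372) ≈ 0.8586


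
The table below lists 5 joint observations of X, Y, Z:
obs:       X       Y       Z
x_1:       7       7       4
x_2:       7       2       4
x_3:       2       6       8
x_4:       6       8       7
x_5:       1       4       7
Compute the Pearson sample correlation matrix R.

Step 1 — column means:
  mean(X) = (7 + 7 + 2 + 6 + 1) / 5 = 23/5 = 4.6
  mean(Y) = (7 + 2 + 6 + 8 + 4) / 5 = 27/5 = 5.4
  mean(Z) = (4 + 4 + 8 + 7 + 7) / 5 = 30/5 = 6

Step 2 — sample variances and covariances s[i,j] = (1/(n-1)) · Σ_k (x_{k,i} - mean_i) · (x_{k,j} - mean_j), with n-1 = 4:
  s[X,X] = ((2.4)·(2.4) + (2.4)·(2.4) + (-2.6)·(-2.6) + (1.4)·(1.4) + (-3.6)·(-3.6)) / 4 = 33.2/4 = 8.3
  s[X,Y] = ((2.4)·(1.6) + (2.4)·(-3.4) + (-2.6)·(0.6) + (1.4)·(2.6) + (-3.6)·(-1.4)) / 4 = 2.8/4 = 0.7
  s[X,Z] = ((2.4)·(-2) + (2.4)·(-2) + (-2.6)·(2) + (1.4)·(1) + (-3.6)·(1)) / 4 = -17/4 = -4.25
  s[Y,Y] = ((1.6)·(1.6) + (-3.4)·(-3.4) + (0.6)·(0.6) + (2.6)·(2.6) + (-1.4)·(-1.4)) / 4 = 23.2/4 = 5.8
  s[Y,Z] = ((1.6)·(-2) + (-3.4)·(-2) + (0.6)·(2) + (2.6)·(1) + (-1.4)·(1)) / 4 = 6/4 = 1.5
  s[Z,Z] = ((-2)·(-2) + (-2)·(-2) + (2)·(2) + (1)·(1) + (1)·(1)) / 4 = 14/4 = 3.5
  Sample standard deviations s_i = √(s[i,i]):
  s(X) = √(8.3) = 2.881
  s(Y) = √(5.8) = 2.4083
  s(Z) = √(3.5) = 1.8708

Step 3 — r_{ij} = s_{ij} / (s_i · s_j):
  r[X,X] = 1 (diagonal).
  r[X,Y] = 0.7 / (2.881 · 2.4083) = 0.7 / 6.9383 = 0.1009
  r[X,Z] = -4.25 / (2.881 · 1.8708) = -4.25 / 5.3898 = -0.7885
  r[Y,Y] = 1 (diagonal).
  r[Y,Z] = 1.5 / (2.4083 · 1.8708) = 1.5 / 4.5056 = 0.3329
  r[Z,Z] = 1 (diagonal).

R is symmetric with unit diagonal. Assembling:

R = [[1, 0.1009, -0.7885],
 [0.1009, 1, 0.3329],
 [-0.7885, 0.3329, 1]]


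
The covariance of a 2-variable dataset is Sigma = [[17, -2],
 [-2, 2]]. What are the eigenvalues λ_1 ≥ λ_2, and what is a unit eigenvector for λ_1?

Step 1 — characteristic polynomial of 2×2 Sigma:
  det(Sigma - λI) = λ² - trace · λ + det = 0.
  trace = 17 + 2 = 19, det = 17·2 - (-2)² = 30.
Step 2 — discriminant:
  Δ = trace² - 4·det = 361 - 120 = 241.
Step 3 — eigenvalues:
  λ = (trace ± √Δ)/2 = (19 ± 15.5242)/2,
  λ_1 = 17.2621,  λ_2 = 1.7379.

Step 4 — unit eigenvector for λ_1: solve (Sigma - λ_1 I)v = 0. First row:
  (17 - 17.2621)·v_x + (-2)·v_y = 0, i.e. (-0.2621)·v_x + (-2)·v_y = 0,
  so v ∝ (b, λ_1 - a) = (-2, 0.2621); multiply by -1 so the first entry is positive: u = (2, -0.2621).
  ||u|| = √((2)² + (-0.2621)²) = √(4.0687) ≈ 2.0171,
  v_1 = u/||u|| ≈ (0.9915, -0.1299) (||v_1|| = 1).

λ_1 = 17.2621,  λ_2 = 1.7379;  v_1 ≈ (0.9915, -0.1299)


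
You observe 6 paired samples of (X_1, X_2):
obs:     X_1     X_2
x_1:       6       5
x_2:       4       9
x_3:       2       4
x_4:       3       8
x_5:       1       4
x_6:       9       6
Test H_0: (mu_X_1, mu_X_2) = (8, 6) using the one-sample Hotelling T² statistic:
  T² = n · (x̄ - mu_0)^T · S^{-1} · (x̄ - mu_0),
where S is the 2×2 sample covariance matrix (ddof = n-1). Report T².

Step 1 — sample mean vector:
  mean(X_1) = (6 + 4 + 2 + 3 + 1 + 9) / 6 = 25/6 = 4.1667
  mean(X_2) = (5 + 9 + 4 + 8 + 4 + 6) / 6 = 36/6 = 6
  x̄ = (4.1667, 6),  deviation x̄ - mu_0 = (4.1667, 6) - (8, 6) = (-3.8333, 0).

Step 2 — sample covariance matrix, S[i,j] = (1/(n-1)) · Σ_k (x_{k,i} - mean_i) · (x_{k,j} - mean_j), divisor n-1 = 5:
  S[X_1,X_1] = ((1.8333)·(1.8333) + (-0.1667)·(-0.1667) + (-2.1667)·(-2.1667) + (-1.1667)·(-1.1667) + (-3.1667)·(-3.1667) + (4.8333)·(4.8333)) / 5 = 42.8333/5 = 8.5667
  S[X_1,X_2] = ((1.8333)·(-1) + (-0.1667)·(3) + (-2.1667)·(-2) + (-1.1667)·(2) + (-3.1667)·(-2) + (4.8333)·(0)) / 5 = 6/5 = 1.2
  S[X_2,X_2] = ((-1)·(-1) + (3)·(3) + (-2)·(-2) + (2)·(2) + (-2)·(-2) + (0)·(0)) / 5 = 22/5 = 4.4
  S = [[8.5667, 1.2],
 [1.2, 4.4]].

Step 3 — invert S. det(S) = 8.5667·4.4 - (1.2)² = 36.2533.
  S^{-1} = (1/det) · [[d, -b], [-b, a]] = [[0.1214, -0.0331],
 [-0.0331, 0.2363]].

Step 4 — quadratic form (x̄ - mu_0)^T · S^{-1} · (x̄ - mu_0):
  S^{-1} · (x̄ - mu_0) = (-0.4652, 0.1269),
  (x̄ - mu_0)^T · [...] = (-3.8333)·(-0.4652) + (0)·(0.1269) = 1.7834.

Step 5 — scale by n: T² = 6 · 1.7834 = 10.7006.

T² ≈ 10.7006


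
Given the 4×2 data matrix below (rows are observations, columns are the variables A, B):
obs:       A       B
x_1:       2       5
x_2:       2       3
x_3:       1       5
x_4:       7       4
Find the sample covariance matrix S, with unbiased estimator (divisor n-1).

Step 1 — column means:
  mean(A) = (2 + 2 + 1 + 7) / 4 = 12/4 = 3
  mean(B) = (5 + 3 + 5 + 4) / 4 = 17/4 = 4.25

Step 2 — sample covariance S[i,j] = (1/(n-1)) · Σ_k (x_{k,i} - mean_i) · (x_{k,j} - mean_j), with n-1 = 3.
  S[A,A] = ((-1)·(-1) + (-1)·(-1) + (-2)·(-2) + (4)·(4)) / 3 = 22/3 = 7.3333
  S[A,B] = ((-1)·(0.75) + (-1)·(-1.25) + (-2)·(0.75) + (4)·(-0.25)) / 3 = -2/3 = -0.6667
  S[B,B] = ((0.75)·(0.75) + (-1.25)·(-1.25) + (0.75)·(0.75) + (-0.25)·(-0.25)) / 3 = 2.75/3 = 0.9167

S is symmetric (S[j,i] = S[i,j]). Assembling:

S = [[7.3333, -0.6667],
 [-0.6667, 0.9167]]


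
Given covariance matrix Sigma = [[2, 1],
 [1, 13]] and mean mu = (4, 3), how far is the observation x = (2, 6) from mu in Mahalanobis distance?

Step 1 — centre the observation: (x - mu) = (-2, 3).

Step 2 — invert Sigma. det(Sigma) = 2·13 - (1)² = 25.
  Sigma^{-1} = (1/det) · [[d, -b], [-b, a]] = [[0.52, -0.04],
 [-0.04, 0.08]].

Step 3 — form the quadratic (x - mu)^T · Sigma^{-1} · (x - mu):
  Sigma^{-1} · (x - mu) = (-1.16, 0.32).
  (x - mu)^T · [Sigma^{-1} · (x - mu)] = (-2)·(-1.16) + (3)·(0.32) = 3.28.

Step 4 — take square root: d = √(3.28) ≈ 1.8111.

d(x, mu) = √(3.28) ≈ 1.8111


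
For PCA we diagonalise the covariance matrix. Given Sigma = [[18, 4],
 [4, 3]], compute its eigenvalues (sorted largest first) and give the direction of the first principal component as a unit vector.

Step 1 — characteristic polynomial of 2×2 Sigma:
  det(Sigma - λI) = λ² - trace · λ + det = 0.
  trace = 18 + 3 = 21, det = 18·3 - (4)² = 38.
Step 2 — discriminant:
  Δ = trace² - 4·det = 441 - 152 = 289.
Step 3 — eigenvalues:
  λ = (trace ± √Δ)/2 = (21 ± 17)/2,
  λ_1 = 19,  λ_2 = 2.

Step 4 — unit eigenvector for λ_1: solve (Sigma - λ_1 I)v = 0. First row:
  (18 - 19)·v_x + (4)·v_y = 0, i.e. (-1)·v_x + (4)·v_y = 0,
  so v ∝ (b, λ_1 - a) = (4, 1) = u.
  ||u|| = √((4)² + (1)²) = √(17) ≈ 4.1231,
  v_1 = u/||u|| ≈ (0.9701, 0.2425) (||v_1|| = 1).

λ_1 = 19,  λ_2 = 2;  v_1 ≈ (0.9701, 0.2425)


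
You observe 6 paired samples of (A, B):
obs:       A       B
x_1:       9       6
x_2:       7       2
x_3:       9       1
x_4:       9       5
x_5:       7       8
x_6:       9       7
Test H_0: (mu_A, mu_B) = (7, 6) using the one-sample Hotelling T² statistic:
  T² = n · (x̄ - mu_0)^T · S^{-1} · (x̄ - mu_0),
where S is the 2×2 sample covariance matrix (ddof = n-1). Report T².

Step 1 — sample mean vector:
  mean(A) = (9 + 7 + 9 + 9 + 7 + 9) / 6 = 50/6 = 8.3333
  mean(B) = (6 + 2 + 1 + 5 + 8 + 7) / 6 = 29/6 = 4.8333
  x̄ = (8.3333, 4.8333),  deviation x̄ - mu_0 = (8.3333, 4.8333) - (7, 6) = (1.3333, -1.1667).

Step 2 — sample covariance matrix, S[i,j] = (1/(n-1)) · Σ_k (x_{k,i} - mean_i) · (x_{k,j} - mean_j), divisor n-1 = 5:
  S[A,A] = ((0.6667)·(0.6667) + (-1.3333)·(-1.3333) + (0.6667)·(0.6667) + (0.6667)·(0.6667) + (-1.3333)·(-1.3333) + (0.6667)·(0.6667)) / 5 = 5.3333/5 = 1.0667
  S[A,B] = ((0.6667)·(1.1667) + (-1.3333)·(-2.8333) + (0.6667)·(-3.8333) + (0.6667)·(0.1667) + (-1.3333)·(3.1667) + (0.6667)·(2.1667)) / 5 = -0.6667/5 = -0.1333
  S[B,B] = ((1.1667)·(1.1667) + (-2.8333)·(-2.8333) + (-3.8333)·(-3.8333) + (0.1667)·(0.1667) + (3.1667)·(3.1667) + (2.1667)·(2.1667)) / 5 = 38.8333/5 = 7.7667
  S = [[1.0667, -0.1333],
 [-0.1333, 7.7667]].

Step 3 — invert S. det(S) = 1.0667·7.7667 - (-0.1333)² = 8.2667.
  S^{-1} = (1/det) · [[d, -b], [-b, a]] = [[0.9395, 0.0161],
 [0.0161, 0.129]].

Step 4 — quadratic form (x̄ - mu_0)^T · S^{-1} · (x̄ - mu_0):
  S^{-1} · (x̄ - mu_0) = (1.2339, -0.129),
  (x̄ - mu_0)^T · [...] = (1.3333)·(1.2339) + (-1.1667)·(-0.129) = 1.7957.

Step 5 — scale by n: T² = 6 · 1.7957 = 10.7742.

T² ≈ 10.7742


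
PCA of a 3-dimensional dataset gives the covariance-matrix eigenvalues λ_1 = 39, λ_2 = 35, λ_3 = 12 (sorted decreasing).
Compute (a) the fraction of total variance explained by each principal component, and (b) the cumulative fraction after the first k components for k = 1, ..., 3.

Step 1 — total variance = trace(Sigma) = Σ λ_i = 39 + 35 + 12 = 86.

Step 2 — fraction explained by component i = λ_i / Σ λ:
  PC1: 39/86 = 0.4535
  PC2: 35/86 = 0.407
  PC3: 12/86 = 0.1395

Step 3 — cumulative fraction after k components = (λ_1 + ... + λ_k) / Σ λ:
  k = 1: 39/86 = 0.4535
  k = 2: (39 + 35)/86 = 74/86 = 0.8605
  k = 3: (39 + 35 + 12)/86 = 86/86 = 1

Summary (fraction, with percent):

explained: PC1 0.4535 (45.35%), PC2 0.407 (40.7%), PC3 0.1395 (13.95%);  cumulative: 0.4535, 0.8605, 1


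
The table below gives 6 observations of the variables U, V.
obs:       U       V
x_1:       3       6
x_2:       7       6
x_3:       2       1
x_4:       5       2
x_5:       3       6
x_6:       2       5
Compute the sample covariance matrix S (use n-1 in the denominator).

Step 1 — column means:
  mean(U) = (3 + 7 + 2 + 5 + 3 + 2) / 6 = 22/6 = 3.6667
  mean(V) = (6 + 6 + 1 + 2 + 6 + 5) / 6 = 26/6 = 4.3333

Step 2 — sample covariance S[i,j] = (1/(n-1)) · Σ_k (x_{k,i} - mean_i) · (x_{k,j} - mean_j), with n-1 = 5.
  S[U,U] = ((-0.6667)·(-0.6667) + (3.3333)·(3.3333) + (-1.6667)·(-1.6667) + (1.3333)·(1.3333) + (-0.6667)·(-0.6667) + (-1.6667)·(-1.6667)) / 5 = 19.3333/5 = 3.8667
  S[U,V] = ((-0.6667)·(1.6667) + (3.3333)·(1.6667) + (-1.6667)·(-3.3333) + (1.3333)·(-2.3333) + (-0.6667)·(1.6667) + (-1.6667)·(0.6667)) / 5 = 4.6667/5 = 0.9333
  S[V,V] = ((1.6667)·(1.6667) + (1.6667)·(1.6667) + (-3.3333)·(-3.3333) + (-2.3333)·(-2.3333) + (1.6667)·(1.6667) + (0.6667)·(0.6667)) / 5 = 25.3333/5 = 5.0667

S is symmetric (S[j,i] = S[i,j]). Assembling:

S = [[3.8667, 0.9333],
 [0.9333, 5.0667]]


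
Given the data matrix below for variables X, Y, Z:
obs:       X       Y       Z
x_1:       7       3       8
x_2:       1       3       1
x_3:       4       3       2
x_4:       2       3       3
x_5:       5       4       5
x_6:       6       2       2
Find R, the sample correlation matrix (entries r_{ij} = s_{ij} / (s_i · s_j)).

Step 1 — column means:
  mean(X) = (7 + 1 + 4 + 2 + 5 + 6) / 6 = 25/6 = 4.1667
  mean(Y) = (3 + 3 + 3 + 3 + 4 + 2) / 6 = 18/6 = 3
  mean(Z) = (8 + 1 + 2 + 3 + 5 + 2) / 6 = 21/6 = 3.5

Step 2 — sample variances and covariances s[i,j] = (1/(n-1)) · Σ_k (x_{k,i} - mean_i) · (x_{k,j} - mean_j), with n-1 = 5:
  s[X,X] = ((2.8333)·(2.8333) + (-3.1667)·(-3.1667) + (-0.1667)·(-0.1667) + (-2.1667)·(-2.1667) + (0.8333)·(0.8333) + (1.8333)·(1.8333)) / 5 = 26.8333/5 = 5.3667
  s[X,Y] = ((2.8333)·(0) + (-3.1667)·(0) + (-0.1667)·(0) + (-2.1667)·(0) + (0.8333)·(1) + (1.8333)·(-1)) / 5 = -1/5 = -0.2
  s[X,Z] = ((2.8333)·(4.5) + (-3.1667)·(-2.5) + (-0.1667)·(-1.5) + (-2.1667)·(-0.5) + (0.8333)·(1.5) + (1.8333)·(-1.5)) / 5 = 20.5/5 = 4.1
  s[Y,Y] = ((0)·(0) + (0)·(0) + (0)·(0) + (0)·(0) + (1)·(1) + (-1)·(-1)) / 5 = 2/5 = 0.4
  s[Y,Z] = ((0)·(4.5) + (0)·(-2.5) + (0)·(-1.5) + (0)·(-0.5) + (1)·(1.5) + (-1)·(-1.5)) / 5 = 3/5 = 0.6
  s[Z,Z] = ((4.5)·(4.5) + (-2.5)·(-2.5) + (-1.5)·(-1.5) + (-0.5)·(-0.5) + (1.5)·(1.5) + (-1.5)·(-1.5)) / 5 = 33.5/5 = 6.7
  Sample standard deviations s_i = √(s[i,i]):
  s(X) = √(5.3667) = 2.3166
  s(Y) = √(0.4) = 0.6325
  s(Z) = √(6.7) = 2.5884

Step 3 — r_{ij} = s_{ij} / (s_i · s_j):
  r[X,X] = 1 (diagonal).
  r[X,Y] = -0.2 / (2.3166 · 0.6325) = -0.2 / 1.4652 = -0.1365
  r[X,Z] = 4.1 / (2.3166 · 2.5884) = 4.1 / 5.9964 = 0.6837
  r[Y,Y] = 1 (diagonal).
  r[Y,Z] = 0.6 / (0.6325 · 2.5884) = 0.6 / 1.6371 = 0.3665
  r[Z,Z] = 1 (diagonal).

R is symmetric with unit diagonal. Assembling:

R = [[1, -0.1365, 0.6837],
 [-0.1365, 1, 0.3665],
 [0.6837, 0.3665, 1]]


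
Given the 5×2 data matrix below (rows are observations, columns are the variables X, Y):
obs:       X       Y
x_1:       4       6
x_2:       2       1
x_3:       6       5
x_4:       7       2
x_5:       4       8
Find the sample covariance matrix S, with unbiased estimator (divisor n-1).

Step 1 — column means:
  mean(X) = (4 + 2 + 6 + 7 + 4) / 5 = 23/5 = 4.6
  mean(Y) = (6 + 1 + 5 + 2 + 8) / 5 = 22/5 = 4.4

Step 2 — sample covariance S[i,j] = (1/(n-1)) · Σ_k (x_{k,i} - mean_i) · (x_{k,j} - mean_j), with n-1 = 4.
  S[X,X] = ((-0.6)·(-0.6) + (-2.6)·(-2.6) + (1.4)·(1.4) + (2.4)·(2.4) + (-0.6)·(-0.6)) / 4 = 15.2/4 = 3.8
  S[X,Y] = ((-0.6)·(1.6) + (-2.6)·(-3.4) + (1.4)·(0.6) + (2.4)·(-2.4) + (-0.6)·(3.6)) / 4 = 0.8/4 = 0.2
  S[Y,Y] = ((1.6)·(1.6) + (-3.4)·(-3.4) + (0.6)·(0.6) + (-2.4)·(-2.4) + (3.6)·(3.6)) / 4 = 33.2/4 = 8.3

S is symmetric (S[j,i] = S[i,j]). Assembling:

S = [[3.8, 0.2],
 [0.2, 8.3]]


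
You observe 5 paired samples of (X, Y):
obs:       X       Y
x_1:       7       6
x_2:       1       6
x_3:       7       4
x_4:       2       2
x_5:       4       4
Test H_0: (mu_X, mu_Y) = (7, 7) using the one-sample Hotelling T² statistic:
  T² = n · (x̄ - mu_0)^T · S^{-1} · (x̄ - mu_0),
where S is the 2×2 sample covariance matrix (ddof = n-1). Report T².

Step 1 — sample mean vector:
  mean(X) = (7 + 1 + 7 + 2 + 4) / 5 = 21/5 = 4.2
  mean(Y) = (6 + 6 + 4 + 2 + 4) / 5 = 22/5 = 4.4
  x̄ = (4.2, 4.4),  deviation x̄ - mu_0 = (4.2, 4.4) - (7, 7) = (-2.8, -2.6).

Step 2 — sample covariance matrix, S[i,j] = (1/(n-1)) · Σ_k (x_{k,i} - mean_i) · (x_{k,j} - mean_j), divisor n-1 = 4:
  S[X,X] = ((2.8)·(2.8) + (-3.2)·(-3.2) + (2.8)·(2.8) + (-2.2)·(-2.2) + (-0.2)·(-0.2)) / 4 = 30.8/4 = 7.7
  S[X,Y] = ((2.8)·(1.6) + (-3.2)·(1.6) + (2.8)·(-0.4) + (-2.2)·(-2.4) + (-0.2)·(-0.4)) / 4 = 3.6/4 = 0.9
  S[Y,Y] = ((1.6)·(1.6) + (1.6)·(1.6) + (-0.4)·(-0.4) + (-2.4)·(-2.4) + (-0.4)·(-0.4)) / 4 = 11.2/4 = 2.8
  S = [[7.7, 0.9],
 [0.9, 2.8]].

Step 3 — invert S. det(S) = 7.7·2.8 - (0.9)² = 20.75.
  S^{-1} = (1/det) · [[d, -b], [-b, a]] = [[0.1349, -0.0434],
 [-0.0434, 0.3711]].

Step 4 — quadratic form (x̄ - mu_0)^T · S^{-1} · (x̄ - mu_0):
  S^{-1} · (x̄ - mu_0) = (-0.2651, -0.8434),
  (x̄ - mu_0)^T · [...] = (-2.8)·(-0.2651) + (-2.6)·(-0.8434) = 2.9349.

Step 5 — scale by n: T² = 5 · 2.9349 = 14.6747.

T² ≈ 14.6747


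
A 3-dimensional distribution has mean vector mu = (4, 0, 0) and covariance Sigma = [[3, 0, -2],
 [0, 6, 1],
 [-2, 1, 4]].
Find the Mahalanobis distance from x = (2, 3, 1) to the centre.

Step 1 — centre the observation: (x - mu) = (-2, 3, 1).

Step 2 — invert Sigma (cofactor / det for 3×3, or solve directly):
  Sigma^{-1} = [[0.5111, -0.0444, 0.2667],
 [-0.0444, 0.1778, -0.0667],
 [0.2667, -0.0667, 0.4]].

Step 3 — form the quadratic (x - mu)^T · Sigma^{-1} · (x - mu):
  Sigma^{-1} · (x - mu) = (-0.8889, 0.5556, -0.3333).
  (x - mu)^T · [Sigma^{-1} · (x - mu)] = (-2)·(-0.8889) + (3)·(0.5556) + (1)·(-0.3333) = 3.1111.

Step 4 — take square root: d = √(3.1111) ≈ 1.7638.

d(x, mu) = √(3.1111) ≈ 1.7638


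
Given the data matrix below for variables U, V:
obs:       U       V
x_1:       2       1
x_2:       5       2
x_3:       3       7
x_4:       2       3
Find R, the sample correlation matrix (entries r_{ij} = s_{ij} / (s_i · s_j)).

Step 1 — column means:
  mean(U) = (2 + 5 + 3 + 2) / 4 = 12/4 = 3
  mean(V) = (1 + 2 + 7 + 3) / 4 = 13/4 = 3.25

Step 2 — sample variances and covariances s[i,j] = (1/(n-1)) · Σ_k (x_{k,i} - mean_i) · (x_{k,j} - mean_j), with n-1 = 3:
  s[U,U] = ((-1)·(-1) + (2)·(2) + (0)·(0) + (-1)·(-1)) / 3 = 6/3 = 2
  s[U,V] = ((-1)·(-2.25) + (2)·(-1.25) + (0)·(3.75) + (-1)·(-0.25)) / 3 = 0/3 = 0
  s[V,V] = ((-2.25)·(-2.25) + (-1.25)·(-1.25) + (3.75)·(3.75) + (-0.25)·(-0.25)) / 3 = 20.75/3 = 6.9167
  Sample standard deviations s_i = √(s[i,i]):
  s(U) = √(2) = 1.4142
  s(V) = √(6.9167) = 2.63

Step 3 — r_{ij} = s_{ij} / (s_i · s_j):
  r[U,U] = 1 (diagonal).
  r[U,V] = 0 / (1.4142 · 2.63) = 0 / 3.7193 = 0
  r[V,V] = 1 (diagonal).

R is symmetric with unit diagonal. Assembling:

R = [[1, 0],
 [0, 1]]


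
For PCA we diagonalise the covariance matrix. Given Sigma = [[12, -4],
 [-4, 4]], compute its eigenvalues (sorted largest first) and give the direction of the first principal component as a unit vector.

Step 1 — characteristic polynomial of 2×2 Sigma:
  det(Sigma - λI) = λ² - trace · λ + det = 0.
  trace = 12 + 4 = 16, det = 12·4 - (-4)² = 32.
Step 2 — discriminant:
  Δ = trace² - 4·det = 256 - 128 = 128.
Step 3 — eigenvalues:
  λ = (trace ± √Δ)/2 = (16 ± 11.3137)/2,
  λ_1 = 13.6569,  λ_2 = 2.3431.

Step 4 — unit eigenvector for λ_1: solve (Sigma - λ_1 I)v = 0. First row:
  (12 - 13.6569)·v_x + (-4)·v_y = 0, i.e. (-1.6569)·v_x + (-4)·v_y = 0,
  so v ∝ (b, λ_1 - a) = (-4, 1.6569); multiply by -1 so the first entry is positive: u = (4, -1.6569).
  ||u|| = √((4)² + (-1.6569)²) = √(18.7452) ≈ 4.3296,
  v_1 = u/||u|| ≈ (0.9239, -0.3827) (||v_1|| = 1).

λ_1 = 13.6569,  λ_2 = 2.3431;  v_1 ≈ (0.9239, -0.3827)


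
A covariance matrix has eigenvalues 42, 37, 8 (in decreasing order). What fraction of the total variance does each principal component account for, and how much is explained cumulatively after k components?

Step 1 — total variance = trace(Sigma) = Σ λ_i = 42 + 37 + 8 = 87.

Step 2 — fraction explained by component i = λ_i / Σ λ:
  PC1: 42/87 = 0.4828
  PC2: 37/87 = 0.4253
  PC3: 8/87 = 0.092

Step 3 — cumulative fraction after k components = (λ_1 + ... + λ_k) / Σ λ:
  k = 1: 42/87 = 0.4828
  k = 2: (42 + 37)/87 = 79/87 = 0.908
  k = 3: (42 + 37 + 8)/87 = 87/87 = 1

Summary (fraction, with percent):

explained: PC1 0.4828 (48.28%), PC2 0.4253 (42.53%), PC3 0.092 (9.2%);  cumulative: 0.4828, 0.908, 1


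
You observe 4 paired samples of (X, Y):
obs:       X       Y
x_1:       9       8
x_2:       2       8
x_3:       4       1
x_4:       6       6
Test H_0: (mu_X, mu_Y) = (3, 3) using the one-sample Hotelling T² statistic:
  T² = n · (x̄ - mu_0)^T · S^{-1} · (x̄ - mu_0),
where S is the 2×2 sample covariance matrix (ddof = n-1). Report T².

Step 1 — sample mean vector:
  mean(X) = (9 + 2 + 4 + 6) / 4 = 21/4 = 5.25
  mean(Y) = (8 + 8 + 1 + 6) / 4 = 23/4 = 5.75
  x̄ = (5.25, 5.75),  deviation x̄ - mu_0 = (5.25, 5.75) - (3, 3) = (2.25, 2.75).

Step 2 — sample covariance matrix, S[i,j] = (1/(n-1)) · Σ_k (x_{k,i} - mean_i) · (x_{k,j} - mean_j), divisor n-1 = 3:
  S[X,X] = ((3.75)·(3.75) + (-3.25)·(-3.25) + (-1.25)·(-1.25) + (0.75)·(0.75)) / 3 = 26.75/3 = 8.9167
  S[X,Y] = ((3.75)·(2.25) + (-3.25)·(2.25) + (-1.25)·(-4.75) + (0.75)·(0.25)) / 3 = 7.25/3 = 2.4167
  S[Y,Y] = ((2.25)·(2.25) + (2.25)·(2.25) + (-4.75)·(-4.75) + (0.25)·(0.25)) / 3 = 32.75/3 = 10.9167
  S = [[8.9167, 2.4167],
 [2.4167, 10.9167]].

Step 3 — invert S. det(S) = 8.9167·10.9167 - (2.4167)² = 91.5.
  S^{-1} = (1/det) · [[d, -b], [-b, a]] = [[0.1193, -0.0264],
 [-0.0264, 0.0974]].

Step 4 — quadratic form (x̄ - mu_0)^T · S^{-1} · (x̄ - mu_0):
  S^{-1} · (x̄ - mu_0) = (0.1958, 0.2086),
  (x̄ - mu_0)^T · [...] = (2.25)·(0.1958) + (2.75)·(0.2086) = 1.0141.

Step 5 — scale by n: T² = 4 · 1.0141 = 4.0565.

T² ≈ 4.0565


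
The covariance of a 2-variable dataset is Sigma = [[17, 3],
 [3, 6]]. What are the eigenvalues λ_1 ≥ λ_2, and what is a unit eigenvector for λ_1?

Step 1 — characteristic polynomial of 2×2 Sigma:
  det(Sigma - λI) = λ² - trace · λ + det = 0.
  trace = 17 + 6 = 23, det = 17·6 - (3)² = 93.
Step 2 — discriminant:
  Δ = trace² - 4·det = 529 - 372 = 157.
Step 3 — eigenvalues:
  λ = (trace ± √Δ)/2 = (23 ± 12.53)/2,
  λ_1 = 17.765,  λ_2 = 5.235.

Step 4 — unit eigenvector for λ_1: solve (Sigma - λ_1 I)v = 0. First row:
  (17 - 17.765)·v_x + (3)·v_y = 0, i.e. (-0.765)·v_x + (3)·v_y = 0,
  so v ∝ (b, λ_1 - a) = (3, 0.765) = u.
  ||u|| = √((3)² + (0.765)²) = √(9.5852) ≈ 3.096,
  v_1 = u/||u|| ≈ (0.969, 0.2471) (||v_1|| = 1).

λ_1 = 17.765,  λ_2 = 5.235;  v_1 ≈ (0.969, 0.2471)


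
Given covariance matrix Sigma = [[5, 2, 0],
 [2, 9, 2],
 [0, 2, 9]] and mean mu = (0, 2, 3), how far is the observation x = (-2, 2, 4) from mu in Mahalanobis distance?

Step 1 — centre the observation: (x - mu) = (-2, 0, 1).

Step 2 — invert Sigma (cofactor / det for 3×3, or solve directly):
  Sigma^{-1} = [[0.2206, -0.0516, 0.0115],
 [-0.0516, 0.1289, -0.0287],
 [0.0115, -0.0287, 0.1175]].

Step 3 — form the quadratic (x - mu)^T · Sigma^{-1} · (x - mu):
  Sigma^{-1} · (x - mu) = (-0.4298, 0.0745, 0.0946).
  (x - mu)^T · [Sigma^{-1} · (x - mu)] = (-2)·(-0.4298) + (0)·(0.0745) + (1)·(0.0946) = 0.9542.

Step 4 — take square root: d = √(0.9542) ≈ 0.9768.

d(x, mu) = √(0.9542) ≈ 0.9768


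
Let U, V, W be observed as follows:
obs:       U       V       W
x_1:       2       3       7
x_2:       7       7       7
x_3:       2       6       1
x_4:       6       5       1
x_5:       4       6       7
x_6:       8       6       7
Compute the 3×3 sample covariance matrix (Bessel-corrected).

Step 1 — column means:
  mean(U) = (2 + 7 + 2 + 6 + 4 + 8) / 6 = 29/6 = 4.8333
  mean(V) = (3 + 7 + 6 + 5 + 6 + 6) / 6 = 33/6 = 5.5
  mean(W) = (7 + 7 + 1 + 1 + 7 + 7) / 6 = 30/6 = 5

Step 2 — sample covariance S[i,j] = (1/(n-1)) · Σ_k (x_{k,i} - mean_i) · (x_{k,j} - mean_j), with n-1 = 5.
  S[U,U] = ((-2.8333)·(-2.8333) + (2.1667)·(2.1667) + (-2.8333)·(-2.8333) + (1.1667)·(1.1667) + (-0.8333)·(-0.8333) + (3.1667)·(3.1667)) / 5 = 32.8333/5 = 6.5667
  S[U,V] = ((-2.8333)·(-2.5) + (2.1667)·(1.5) + (-2.8333)·(0.5) + (1.1667)·(-0.5) + (-0.8333)·(0.5) + (3.1667)·(0.5)) / 5 = 9.5/5 = 1.9
  S[U,W] = ((-2.8333)·(2) + (2.1667)·(2) + (-2.8333)·(-4) + (1.1667)·(-4) + (-0.8333)·(2) + (3.1667)·(2)) / 5 = 10/5 = 2
  S[V,V] = ((-2.5)·(-2.5) + (1.5)·(1.5) + (0.5)·(0.5) + (-0.5)·(-0.5) + (0.5)·(0.5) + (0.5)·(0.5)) / 5 = 9.5/5 = 1.9
  S[V,W] = ((-2.5)·(2) + (1.5)·(2) + (0.5)·(-4) + (-0.5)·(-4) + (0.5)·(2) + (0.5)·(2)) / 5 = 0/5 = 0
  S[W,W] = ((2)·(2) + (2)·(2) + (-4)·(-4) + (-4)·(-4) + (2)·(2) + (2)·(2)) / 5 = 48/5 = 9.6

S is symmetric (S[j,i] = S[i,j]). Assembling:

S = [[6.5667, 1.9, 2],
 [1.9, 1.9, 0],
 [2, 0, 9.6]]


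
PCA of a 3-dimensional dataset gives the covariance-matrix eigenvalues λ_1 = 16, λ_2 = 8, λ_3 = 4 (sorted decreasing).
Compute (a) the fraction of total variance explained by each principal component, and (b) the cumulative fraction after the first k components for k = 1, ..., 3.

Step 1 — total variance = trace(Sigma) = Σ λ_i = 16 + 8 + 4 = 28.

Step 2 — fraction explained by component i = λ_i / Σ λ:
  PC1: 16/28 = 0.5714
  PC2: 8/28 = 0.2857
  PC3: 4/28 = 0.1429

Step 3 — cumulative fraction after k components = (λ_1 + ... + λ_k) / Σ λ:
  k = 1: 16/28 = 0.5714
  k = 2: (16 + 8)/28 = 24/28 = 0.8571
  k = 3: (16 + 8 + 4)/28 = 28/28 = 1

Summary (fraction, with percent):

explained: PC1 0.5714 (57.14%), PC2 0.2857 (28.57%), PC3 0.1429 (14.29%);  cumulative: 0.5714, 0.8571, 1


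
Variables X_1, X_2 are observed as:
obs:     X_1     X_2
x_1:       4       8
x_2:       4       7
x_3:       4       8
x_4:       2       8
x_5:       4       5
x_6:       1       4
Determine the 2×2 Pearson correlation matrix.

Step 1 — column means:
  mean(X_1) = (4 + 4 + 4 + 2 + 4 + 1) / 6 = 19/6 = 3.1667
  mean(X_2) = (8 + 7 + 8 + 8 + 5 + 4) / 6 = 40/6 = 6.6667

Step 2 — sample variances and covariances s[i,j] = (1/(n-1)) · Σ_k (x_{k,i} - mean_i) · (x_{k,j} - mean_j), with n-1 = 5:
  s[X_1,X_1] = ((0.8333)·(0.8333) + (0.8333)·(0.8333) + (0.8333)·(0.8333) + (-1.1667)·(-1.1667) + (0.8333)·(0.8333) + (-2.1667)·(-2.1667)) / 5 = 8.8333/5 = 1.7667
  s[X_1,X_2] = ((0.8333)·(1.3333) + (0.8333)·(0.3333) + (0.8333)·(1.3333) + (-1.1667)·(1.3333) + (0.8333)·(-1.6667) + (-2.1667)·(-2.6667)) / 5 = 5.3333/5 = 1.0667
  s[X_2,X_2] = ((1.3333)·(1.3333) + (0.3333)·(0.3333) + (1.3333)·(1.3333) + (1.3333)·(1.3333) + (-1.6667)·(-1.6667) + (-2.6667)·(-2.6667)) / 5 = 15.3333/5 = 3.0667
  Sample standard deviations s_i = √(s[i,i]):
  s(X_1) = √(1.7667) = 1.3292
  s(X_2) = √(3.0667) = 1.7512

Step 3 — r_{ij} = s_{ij} / (s_i · s_j):
  r[X_1,X_1] = 1 (diagonal).
  r[X_1,X_2] = 1.0667 / (1.3292 · 1.7512) = 1.0667 / 2.3276 = 0.4583
  r[X_2,X_2] = 1 (diagonal).

R is symmetric with unit diagonal. Assembling:

R = [[1, 0.4583],
 [0.4583, 1]]


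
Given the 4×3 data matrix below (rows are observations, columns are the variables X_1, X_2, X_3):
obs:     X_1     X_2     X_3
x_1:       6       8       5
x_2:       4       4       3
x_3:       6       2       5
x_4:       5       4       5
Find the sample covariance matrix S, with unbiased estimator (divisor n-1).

Step 1 — column means:
  mean(X_1) = (6 + 4 + 6 + 5) / 4 = 21/4 = 5.25
  mean(X_2) = (8 + 4 + 2 + 4) / 4 = 18/4 = 4.5
  mean(X_3) = (5 + 3 + 5 + 5) / 4 = 18/4 = 4.5

Step 2 — sample covariance S[i,j] = (1/(n-1)) · Σ_k (x_{k,i} - mean_i) · (x_{k,j} - mean_j), with n-1 = 3.
  S[X_1,X_1] = ((0.75)·(0.75) + (-1.25)·(-1.25) + (0.75)·(0.75) + (-0.25)·(-0.25)) / 3 = 2.75/3 = 0.9167
  S[X_1,X_2] = ((0.75)·(3.5) + (-1.25)·(-0.5) + (0.75)·(-2.5) + (-0.25)·(-0.5)) / 3 = 1.5/3 = 0.5
  S[X_1,X_3] = ((0.75)·(0.5) + (-1.25)·(-1.5) + (0.75)·(0.5) + (-0.25)·(0.5)) / 3 = 2.5/3 = 0.8333
  S[X_2,X_2] = ((3.5)·(3.5) + (-0.5)·(-0.5) + (-2.5)·(-2.5) + (-0.5)·(-0.5)) / 3 = 19/3 = 6.3333
  S[X_2,X_3] = ((3.5)·(0.5) + (-0.5)·(-1.5) + (-2.5)·(0.5) + (-0.5)·(0.5)) / 3 = 1/3 = 0.3333
  S[X_3,X_3] = ((0.5)·(0.5) + (-1.5)·(-1.5) + (0.5)·(0.5) + (0.5)·(0.5)) / 3 = 3/3 = 1

S is symmetric (S[j,i] = S[i,j]). Assembling:

S = [[0.9167, 0.5, 0.8333],
 [0.5, 6.3333, 0.3333],
 [0.8333, 0.3333, 1]]


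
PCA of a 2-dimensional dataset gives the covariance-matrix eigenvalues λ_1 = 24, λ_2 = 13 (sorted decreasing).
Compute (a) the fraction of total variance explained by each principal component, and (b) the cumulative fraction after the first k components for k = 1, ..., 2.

Step 1 — total variance = trace(Sigma) = Σ λ_i = 24 + 13 = 37.

Step 2 — fraction explained by component i = λ_i / Σ λ:
  PC1: 24/37 = 0.6486
  PC2: 13/37 = 0.3514

Step 3 — cumulative fraction after k components = (λ_1 + ... + λ_k) / Σ λ:
  k = 1: 24/37 = 0.6486
  k = 2: (24 + 13)/37 = 37/37 = 1

Summary (fraction, with percent):

explained: PC1 0.6486 (64.86%), PC2 0.3514 (35.14%);  cumulative: 0.6486, 1


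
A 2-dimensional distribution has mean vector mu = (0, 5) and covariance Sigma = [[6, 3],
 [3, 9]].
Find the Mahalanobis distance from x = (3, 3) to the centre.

Step 1 — centre the observation: (x - mu) = (3, -2).

Step 2 — invert Sigma. det(Sigma) = 6·9 - (3)² = 45.
  Sigma^{-1} = (1/det) · [[d, -b], [-b, a]] = [[0.2, -0.0667],
 [-0.0667, 0.1333]].

Step 3 — form the quadratic (x - mu)^T · Sigma^{-1} · (x - mu):
  Sigma^{-1} · (x - mu) = (0.7333, -0.4667).
  (x - mu)^T · [Sigma^{-1} · (x - mu)] = (3)·(0.7333) + (-2)·(-0.4667) = 3.1333.

Step 4 — take square root: d = √(3.1333) ≈ 1.7701.

d(x, mu) = √(3.1333) ≈ 1.7701


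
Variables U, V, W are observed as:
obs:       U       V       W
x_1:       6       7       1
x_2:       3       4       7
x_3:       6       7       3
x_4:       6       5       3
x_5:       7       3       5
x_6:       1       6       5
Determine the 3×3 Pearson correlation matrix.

Step 1 — column means:
  mean(U) = (6 + 3 + 6 + 6 + 7 + 1) / 6 = 29/6 = 4.8333
  mean(V) = (7 + 4 + 7 + 5 + 3 + 6) / 6 = 32/6 = 5.3333
  mean(W) = (1 + 7 + 3 + 3 + 5 + 5) / 6 = 24/6 = 4

Step 2 — sample variances and covariances s[i,j] = (1/(n-1)) · Σ_k (x_{k,i} - mean_i) · (x_{k,j} - mean_j), with n-1 = 5:
  s[U,U] = ((1.1667)·(1.1667) + (-1.8333)·(-1.8333) + (1.1667)·(1.1667) + (1.1667)·(1.1667) + (2.1667)·(2.1667) + (-3.8333)·(-3.8333)) / 5 = 26.8333/5 = 5.3667
  s[U,V] = ((1.1667)·(1.6667) + (-1.8333)·(-1.3333) + (1.1667)·(1.6667) + (1.1667)·(-0.3333) + (2.1667)·(-2.3333) + (-3.8333)·(0.6667)) / 5 = -1.6667/5 = -0.3333
  s[U,W] = ((1.1667)·(-3) + (-1.8333)·(3) + (1.1667)·(-1) + (1.1667)·(-1) + (2.1667)·(1) + (-3.8333)·(1)) / 5 = -13/5 = -2.6
  s[V,V] = ((1.6667)·(1.6667) + (-1.3333)·(-1.3333) + (1.6667)·(1.6667) + (-0.3333)·(-0.3333) + (-2.3333)·(-2.3333) + (0.6667)·(0.6667)) / 5 = 13.3333/5 = 2.6667
  s[V,W] = ((1.6667)·(-3) + (-1.3333)·(3) + (1.6667)·(-1) + (-0.3333)·(-1) + (-2.3333)·(1) + (0.6667)·(1)) / 5 = -12/5 = -2.4
  s[W,W] = ((-3)·(-3) + (3)·(3) + (-1)·(-1) + (-1)·(-1) + (1)·(1) + (1)·(1)) / 5 = 22/5 = 4.4
  Sample standard deviations s_i = √(s[i,i]):
  s(U) = √(5.3667) = 2.3166
  s(V) = √(2.6667) = 1.633
  s(W) = √(4.4) = 2.0976

Step 3 — r_{ij} = s_{ij} / (s_i · s_j):
  r[U,U] = 1 (diagonal).
  r[U,V] = -0.3333 / (2.3166 · 1.633) = -0.3333 / 3.783 = -0.0881
  r[U,W] = -2.6 / (2.3166 · 2.0976) = -2.6 / 4.8594 = -0.5351
  r[V,V] = 1 (diagonal).
  r[V,W] = -2.4 / (1.633 · 2.0976) = -2.4 / 3.4254 = -0.7006
  r[W,W] = 1 (diagonal).

R is symmetric with unit diagonal. Assembling:

R = [[1, -0.0881, -0.5351],
 [-0.0881, 1, -0.7006],
 [-0.5351, -0.7006, 1]]


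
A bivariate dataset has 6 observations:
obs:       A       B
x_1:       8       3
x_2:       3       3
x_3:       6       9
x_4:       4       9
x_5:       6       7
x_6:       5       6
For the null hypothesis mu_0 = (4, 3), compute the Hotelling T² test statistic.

Step 1 — sample mean vector:
  mean(A) = (8 + 3 + 6 + 4 + 6 + 5) / 6 = 32/6 = 5.3333
  mean(B) = (3 + 3 + 9 + 9 + 7 + 6) / 6 = 37/6 = 6.1667
  x̄ = (5.3333, 6.1667),  deviation x̄ - mu_0 = (5.3333, 6.1667) - (4, 3) = (1.3333, 3.1667).

Step 2 — sample covariance matrix, S[i,j] = (1/(n-1)) · Σ_k (x_{k,i} - mean_i) · (x_{k,j} - mean_j), divisor n-1 = 5:
  S[A,A] = ((2.6667)·(2.6667) + (-2.3333)·(-2.3333) + (0.6667)·(0.6667) + (-1.3333)·(-1.3333) + (0.6667)·(0.6667) + (-0.3333)·(-0.3333)) / 5 = 15.3333/5 = 3.0667
  S[A,B] = ((2.6667)·(-3.1667) + (-2.3333)·(-3.1667) + (0.6667)·(2.8333) + (-1.3333)·(2.8333) + (0.6667)·(0.8333) + (-0.3333)·(-0.1667)) / 5 = -2.3333/5 = -0.4667
  S[B,B] = ((-3.1667)·(-3.1667) + (-3.1667)·(-3.1667) + (2.8333)·(2.8333) + (2.8333)·(2.8333) + (0.8333)·(0.8333) + (-0.1667)·(-0.1667)) / 5 = 36.8333/5 = 7.3667
  S = [[3.0667, -0.4667],
 [-0.4667, 7.3667]].

Step 3 — invert S. det(S) = 3.0667·7.3667 - (-0.4667)² = 22.3733.
  S^{-1} = (1/det) · [[d, -b], [-b, a]] = [[0.3293, 0.0209],
 [0.0209, 0.1371]].

Step 4 — quadratic form (x̄ - mu_0)^T · S^{-1} · (x̄ - mu_0):
  S^{-1} · (x̄ - mu_0) = (0.5051, 0.4619),
  (x̄ - mu_0)^T · [...] = (1.3333)·(0.5051) + (3.1667)·(0.4619) = 2.136.

Step 5 — scale by n: T² = 6 · 2.136 = 12.8159.

T² ≈ 12.8159


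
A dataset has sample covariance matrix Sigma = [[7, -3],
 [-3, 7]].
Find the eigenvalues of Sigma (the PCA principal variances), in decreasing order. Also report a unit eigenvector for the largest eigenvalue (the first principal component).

Step 1 — characteristic polynomial of 2×2 Sigma:
  det(Sigma - λI) = λ² - trace · λ + det = 0.
  trace = 7 + 7 = 14, det = 7·7 - (-3)² = 40.
Step 2 — discriminant:
  Δ = trace² - 4·det = 196 - 160 = 36.
Step 3 — eigenvalues:
  λ = (trace ± √Δ)/2 = (14 ± 6)/2,
  λ_1 = 10,  λ_2 = 4.

Step 4 — unit eigenvector for λ_1: solve (Sigma - λ_1 I)v = 0. First row:
  (7 - 10)·v_x + (-3)·v_y = 0, i.e. (-3)·v_x + (-3)·v_y = 0,
  so v ∝ (b, λ_1 - a) = (-3, 3); multiply by -1 so the first entry is positive: u = (3, -3).
  ||u|| = √((3)² + (-3)²) = √(18) ≈ 4.2426,
  v_1 = u/||u|| ≈ (0.7071, -0.7071) (||v_1|| = 1).

λ_1 = 10,  λ_2 = 4;  v_1 ≈ (0.7071, -0.7071)


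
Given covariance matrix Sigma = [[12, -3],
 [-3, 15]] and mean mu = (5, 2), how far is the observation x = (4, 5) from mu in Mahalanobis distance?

Step 1 — centre the observation: (x - mu) = (-1, 3).

Step 2 — invert Sigma. det(Sigma) = 12·15 - (-3)² = 171.
  Sigma^{-1} = (1/det) · [[d, -b], [-b, a]] = [[0.0877, 0.0175],
 [0.0175, 0.0702]].

Step 3 — form the quadratic (x - mu)^T · Sigma^{-1} · (x - mu):
  Sigma^{-1} · (x - mu) = (-0.0351, 0.193).
  (x - mu)^T · [Sigma^{-1} · (x - mu)] = (-1)·(-0.0351) + (3)·(0.193) = 0.614.

Step 4 — take square root: d = √(0.614) ≈ 0.7836.

d(x, mu) = √(0.614) ≈ 0.7836


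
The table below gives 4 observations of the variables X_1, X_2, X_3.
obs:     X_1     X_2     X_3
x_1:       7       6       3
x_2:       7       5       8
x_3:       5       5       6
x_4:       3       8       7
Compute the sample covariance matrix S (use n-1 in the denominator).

Step 1 — column means:
  mean(X_1) = (7 + 7 + 5 + 3) / 4 = 22/4 = 5.5
  mean(X_2) = (6 + 5 + 5 + 8) / 4 = 24/4 = 6
  mean(X_3) = (3 + 8 + 6 + 7) / 4 = 24/4 = 6

Step 2 — sample covariance S[i,j] = (1/(n-1)) · Σ_k (x_{k,i} - mean_i) · (x_{k,j} - mean_j), with n-1 = 3.
  S[X_1,X_1] = ((1.5)·(1.5) + (1.5)·(1.5) + (-0.5)·(-0.5) + (-2.5)·(-2.5)) / 3 = 11/3 = 3.6667
  S[X_1,X_2] = ((1.5)·(0) + (1.5)·(-1) + (-0.5)·(-1) + (-2.5)·(2)) / 3 = -6/3 = -2
  S[X_1,X_3] = ((1.5)·(-3) + (1.5)·(2) + (-0.5)·(0) + (-2.5)·(1)) / 3 = -4/3 = -1.3333
  S[X_2,X_2] = ((0)·(0) + (-1)·(-1) + (-1)·(-1) + (2)·(2)) / 3 = 6/3 = 2
  S[X_2,X_3] = ((0)·(-3) + (-1)·(2) + (-1)·(0) + (2)·(1)) / 3 = 0/3 = 0
  S[X_3,X_3] = ((-3)·(-3) + (2)·(2) + (0)·(0) + (1)·(1)) / 3 = 14/3 = 4.6667

S is symmetric (S[j,i] = S[i,j]). Assembling:

S = [[3.6667, -2, -1.3333],
 [-2, 2, 0],
 [-1.3333, 0, 4.6667]]


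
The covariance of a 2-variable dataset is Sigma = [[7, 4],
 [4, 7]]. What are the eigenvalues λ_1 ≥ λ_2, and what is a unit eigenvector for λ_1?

Step 1 — characteristic polynomial of 2×2 Sigma:
  det(Sigma - λI) = λ² - trace · λ + det = 0.
  trace = 7 + 7 = 14, det = 7·7 - (4)² = 33.
Step 2 — discriminant:
  Δ = trace² - 4·det = 196 - 132 = 64.
Step 3 — eigenvalues:
  λ = (trace ± √Δ)/2 = (14 ± 8)/2,
  λ_1 = 11,  λ_2 = 3.

Step 4 — unit eigenvector for λ_1: solve (Sigma - λ_1 I)v = 0. First row:
  (7 - 11)·v_x + (4)·v_y = 0, i.e. (-4)·v_x + (4)·v_y = 0,
  so v ∝ (b, λ_1 - a) = (4, 4) = u.
  ||u|| = √((4)² + (4)²) = √(32) ≈ 5.6569,
  v_1 = u/||u|| ≈ (0.7071, 0.7071) (||v_1|| = 1).

λ_1 = 11,  λ_2 = 3;  v_1 ≈ (0.7071, 0.7071)


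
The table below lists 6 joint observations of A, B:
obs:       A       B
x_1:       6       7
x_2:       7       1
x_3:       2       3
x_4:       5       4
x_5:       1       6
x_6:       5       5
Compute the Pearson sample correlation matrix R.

Step 1 — column means:
  mean(A) = (6 + 7 + 2 + 5 + 1 + 5) / 6 = 26/6 = 4.3333
  mean(B) = (7 + 1 + 3 + 4 + 6 + 5) / 6 = 26/6 = 4.3333

Step 2 — sample variances and covariances s[i,j] = (1/(n-1)) · Σ_k (x_{k,i} - mean_i) · (x_{k,j} - mean_j), with n-1 = 5:
  s[A,A] = ((1.6667)·(1.6667) + (2.6667)·(2.6667) + (-2.3333)·(-2.3333) + (0.6667)·(0.6667) + (-3.3333)·(-3.3333) + (0.6667)·(0.6667)) / 5 = 27.3333/5 = 5.4667
  s[A,B] = ((1.6667)·(2.6667) + (2.6667)·(-3.3333) + (-2.3333)·(-1.3333) + (0.6667)·(-0.3333) + (-3.3333)·(1.6667) + (0.6667)·(0.6667)) / 5 = -6.6667/5 = -1.3333
  s[B,B] = ((2.6667)·(2.6667) + (-3.3333)·(-3.3333) + (-1.3333)·(-1.3333) + (-0.3333)·(-0.3333) + (1.6667)·(1.6667) + (0.6667)·(0.6667)) / 5 = 23.3333/5 = 4.6667
  Sample standard deviations s_i = √(s[i,i]):
  s(A) = √(5.4667) = 2.3381
  s(B) = √(4.6667) = 2.1602

Step 3 — r_{ij} = s_{ij} / (s_i · s_j):
  r[A,A] = 1 (diagonal).
  r[A,B] = -1.3333 / (2.3381 · 2.1602) = -1.3333 / 5.0509 = -0.264
  r[B,B] = 1 (diagonal).

R is symmetric with unit diagonal. Assembling:

R = [[1, -0.264],
 [-0.264, 1]]


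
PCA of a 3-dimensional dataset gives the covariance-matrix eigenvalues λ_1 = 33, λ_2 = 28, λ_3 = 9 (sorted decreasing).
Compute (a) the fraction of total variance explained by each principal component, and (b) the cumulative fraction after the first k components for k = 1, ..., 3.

Step 1 — total variance = trace(Sigma) = Σ λ_i = 33 + 28 + 9 = 70.

Step 2 — fraction explained by component i = λ_i / Σ λ:
  PC1: 33/70 = 0.4714
  PC2: 28/70 = 0.4
  PC3: 9/70 = 0.1286

Step 3 — cumulative fraction after k components = (λ_1 + ... + λ_k) / Σ λ:
  k = 1: 33/70 = 0.4714
  k = 2: (33 + 28)/70 = 61/70 = 0.8714
  k = 3: (33 + 28 + 9)/70 = 70/70 = 1

Summary (fraction, with percent):

explained: PC1 0.4714 (47.14%), PC2 0.4 (40%), PC3 0.1286 (12.86%);  cumulative: 0.4714, 0.8714, 1
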